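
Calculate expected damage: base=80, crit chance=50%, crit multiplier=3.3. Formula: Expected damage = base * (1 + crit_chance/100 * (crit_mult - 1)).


E[dmg] = base * (1 + crit_chance * (crit_mult - 1))
cc as decimal = 50/100 = 0.5
cm - 1 = 3.3 - 1 = 2.3
Bonus factor = 0.5 * 2.3 = 1.15
Total multiplier = 1 + 1.15 = 2.15
Expected damage = 80 * 2.15 = 172.00

172.00 damage


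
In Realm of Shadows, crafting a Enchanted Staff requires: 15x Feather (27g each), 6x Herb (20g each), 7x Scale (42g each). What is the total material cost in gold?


Cost breakdown:
  Feather: 15 * 27 = 405
  Herb: 6 * 20 = 120
  Scale: 7 * 42 = 294
Total = 405 + 120 + 294 = 819

819 gold


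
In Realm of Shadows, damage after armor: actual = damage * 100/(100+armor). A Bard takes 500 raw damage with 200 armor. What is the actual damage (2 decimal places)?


actual = 500 * 100 / (100 + 200)
= 500 * 100 / 300
= 50000 / 300
= 166.67

166.67 damage


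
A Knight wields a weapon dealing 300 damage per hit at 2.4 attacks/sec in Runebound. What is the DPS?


DPS = damage * attack_speed
= 300 * 2.4
= 720.0

720.0 DPS


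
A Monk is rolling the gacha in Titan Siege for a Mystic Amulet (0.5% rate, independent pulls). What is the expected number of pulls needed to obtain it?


Expected pulls for a geometric distribution = 1/p = 100 / rate%
= 100 / 0.5
= 200.0

200.0 pulls


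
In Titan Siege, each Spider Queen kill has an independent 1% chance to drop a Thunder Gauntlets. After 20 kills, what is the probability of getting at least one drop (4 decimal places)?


P(at least one) = 1 - P(none) = 1 - (1-p)^n
p = 1/100 = 0.01
1 - p = 0.99
(1 - p)^20 = 0.99^20 = 0.817907
P(at least one) = 1 - 0.817907 = 0.1821

0.1821


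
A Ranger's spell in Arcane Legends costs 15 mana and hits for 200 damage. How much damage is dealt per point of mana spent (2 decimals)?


Efficiency = damage / mana
= 200 / 15
= 13.33

13.33 dmg/mana


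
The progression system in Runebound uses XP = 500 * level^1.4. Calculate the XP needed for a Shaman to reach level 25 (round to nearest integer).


XP = 500 * level^1.4
Substitute level = 25:
XP = 500 * 25^1.4
= 500 * 90.5975
= 45299

45299 XP


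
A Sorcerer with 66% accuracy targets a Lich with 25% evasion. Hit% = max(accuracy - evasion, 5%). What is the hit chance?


accuracy - evasion = 66 - 25 = 41
Apply floor: max(41, 5) = 41
Hit chance = 41%

41%


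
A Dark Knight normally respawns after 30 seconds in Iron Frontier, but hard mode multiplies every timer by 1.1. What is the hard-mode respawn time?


Respawn time = base * multiplier
= 30 * 1.1
= 33.0 seconds

33.0 seconds


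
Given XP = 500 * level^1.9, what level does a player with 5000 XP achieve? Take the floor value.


XP = 500 * level^1.9, so level = (XP / 500)^(1/1.9)
= (5000 / 500)^(1/1.9)
= 10.0^0.5263
= 3.3598
Floor: level = 3

level 3


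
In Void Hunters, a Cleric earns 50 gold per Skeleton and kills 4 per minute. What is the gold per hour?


Gold per minute = 50 * 4 = 200
Gold per hour = 200 * 60 = 12000

12000 gold/hour


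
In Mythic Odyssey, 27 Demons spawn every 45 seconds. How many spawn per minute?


Spawns per minute = count * (60 / interval)
= 27 * (60 / 45)
= 27 * 1.3333
= 36.0

36.0 per minute


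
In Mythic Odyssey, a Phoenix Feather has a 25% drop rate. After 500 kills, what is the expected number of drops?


Expected drops = kills * (drop_rate / 100)
= 500 * (25 / 100)
= 500 * 0.25
= 125.0

125.0 drops


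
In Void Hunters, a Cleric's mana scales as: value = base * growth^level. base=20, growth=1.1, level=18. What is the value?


value = base * growth^level
= 20 * 1.1^18
= 20 * 5.559917
= 111.20

111.20 mana


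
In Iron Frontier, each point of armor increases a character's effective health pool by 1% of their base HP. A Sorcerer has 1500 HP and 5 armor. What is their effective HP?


EHP = 1500 * (1 + 5/100)
= 1500 * (1 + 0.05)
= 1500 * 1.05
= 1575.0

1575.0 EHP


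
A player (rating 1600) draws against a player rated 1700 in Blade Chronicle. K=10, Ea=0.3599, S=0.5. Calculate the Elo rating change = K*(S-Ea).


Elo update: delta = K * (S - Ea), where S = 0.5 (draws)
S - Ea = 0.5 - 0.3599 = 0.1401
Rating change = 10 * 0.1401
= 1.40

1.40 rating points


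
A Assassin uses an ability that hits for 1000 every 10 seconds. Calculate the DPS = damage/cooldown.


DPS = damage / cooldown
= 1000 / 10
= 100.00

100.00 DPS


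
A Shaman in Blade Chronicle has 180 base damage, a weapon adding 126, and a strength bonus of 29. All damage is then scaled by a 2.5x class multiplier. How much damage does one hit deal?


Sum base + weapon + str = 180 + 126 + 29 = 335
Multiply by 2.5:
335 * 2.5 = 837.5

837.5 damage


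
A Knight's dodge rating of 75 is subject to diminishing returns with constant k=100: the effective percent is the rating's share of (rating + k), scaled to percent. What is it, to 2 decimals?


effective% = rating / (rating + k) * 100
= 75 / (75 + 100) * 100
= 75 / 175 * 100
= 0.428571 * 100
= 42.86%

42.86%


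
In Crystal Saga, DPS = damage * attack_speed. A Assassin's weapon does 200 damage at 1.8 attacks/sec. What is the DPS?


DPS = damage * attack_speed
= 200 * 1.8
= 360.0

360.0 DPS


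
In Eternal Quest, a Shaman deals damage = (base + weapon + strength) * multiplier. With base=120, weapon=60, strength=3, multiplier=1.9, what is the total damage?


Sum base + weapon + str = 120 + 60 + 3 = 183
Multiply by 1.9:
183 * 1.9 = 347.7

347.7 damage


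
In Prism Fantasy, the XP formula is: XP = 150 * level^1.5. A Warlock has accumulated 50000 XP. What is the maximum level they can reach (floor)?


XP = 150 * level^1.5, so level = (XP / 150)^(1/1.5)
= (50000 / 150)^(1/1.5)
= 333.3333^0.6667
= 48.075
Floor: level = 48

level 48


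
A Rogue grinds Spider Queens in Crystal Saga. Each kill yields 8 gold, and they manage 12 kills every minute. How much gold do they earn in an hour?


Gold per minute = 8 * 12 = 96
Gold per hour = 96 * 60 = 5760

5760 gold/hour


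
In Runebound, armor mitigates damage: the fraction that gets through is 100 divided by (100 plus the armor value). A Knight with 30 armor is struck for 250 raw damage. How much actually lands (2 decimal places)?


actual = 250 * 100 / (100 + 30)
= 250 * 100 / 130
= 25000 / 130
= 192.31

192.31 damage


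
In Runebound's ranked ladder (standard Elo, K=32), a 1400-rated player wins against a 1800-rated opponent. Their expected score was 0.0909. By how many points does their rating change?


Elo update: delta = K * (S - Ea), where S = 1 (wins)
S - Ea = 1 - 0.0909 = 0.9091
Rating change = 32 * 0.9091
= 29.09

29.09 rating points


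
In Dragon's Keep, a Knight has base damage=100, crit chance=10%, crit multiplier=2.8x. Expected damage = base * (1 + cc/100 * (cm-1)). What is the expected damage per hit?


E[dmg] = base * (1 + crit_chance * (crit_mult - 1))
cc as decimal = 10/100 = 0.1
cm - 1 = 2.8 - 1 = 1.8
Bonus factor = 0.1 * 1.8 = 0.18
Total multiplier = 1 + 0.18 = 1.18
Expected damage = 100 * 1.18 = 118.00

118.00 damage


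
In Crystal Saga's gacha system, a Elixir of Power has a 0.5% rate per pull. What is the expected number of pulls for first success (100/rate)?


Expected pulls for a geometric distribution = 1/p = 100 / rate%
= 100 / 0.5
= 200.0

200.0 pulls


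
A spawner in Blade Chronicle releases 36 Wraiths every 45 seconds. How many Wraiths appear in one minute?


Spawns per minute = count * (60 / interval)
= 36 * (60 / 45)
= 36 * 1.3333
= 48.0

48.0 per minute


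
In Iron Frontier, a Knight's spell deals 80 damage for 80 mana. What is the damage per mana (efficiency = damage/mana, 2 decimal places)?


Efficiency = damage / mana
= 80 / 80
= 1.00

1.00 dmg/mana


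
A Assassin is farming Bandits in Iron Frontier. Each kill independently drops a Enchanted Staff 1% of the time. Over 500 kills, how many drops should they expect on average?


Expected drops = kills * (drop_rate / 100)
= 500 * (1 / 100)
= 500 * 0.01
= 5.0

5.0 drops


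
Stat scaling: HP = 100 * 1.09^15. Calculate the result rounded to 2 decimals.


value = base * growth^level
= 100 * 1.09^15
= 100 * 3.642482
= 364.25

364.25 HP


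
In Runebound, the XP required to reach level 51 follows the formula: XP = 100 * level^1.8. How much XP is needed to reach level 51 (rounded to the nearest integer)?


XP = 100 * level^1.8
Substitute level = 51:
XP = 100 * 51^1.8
= 100 * 1184.7489
= 118475

118475 XP


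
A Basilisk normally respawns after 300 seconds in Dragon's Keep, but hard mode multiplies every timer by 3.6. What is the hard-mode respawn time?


Respawn time = base * multiplier
= 300 * 3.6
= 1080.0 seconds

1080.0 seconds


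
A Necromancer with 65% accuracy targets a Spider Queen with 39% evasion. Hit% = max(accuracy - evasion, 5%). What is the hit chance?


accuracy - evasion = 65 - 39 = 26
Apply floor: max(26, 5) = 26
Hit chance = 26%

26%


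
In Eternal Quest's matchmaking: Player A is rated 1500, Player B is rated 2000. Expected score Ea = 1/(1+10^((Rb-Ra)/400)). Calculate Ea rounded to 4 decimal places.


Elo expected score: Ea = 1/(1 + 10^((Rb-Ra)/400))
Rb - Ra = 2000 - 1500 = 500
(Rb-Ra)/400 = 500/400 = 1.25
10^1.25 = 17.782794
Ea = 1/(1 + 17.782794) = 1/18.782794 = 0.0532

0.0532


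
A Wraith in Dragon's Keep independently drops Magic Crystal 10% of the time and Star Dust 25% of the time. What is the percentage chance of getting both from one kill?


For independent events, P(both) = P(A) * P(B)
= 10% * 25%
= 250 / 100 %
= 2.5%

2.5%


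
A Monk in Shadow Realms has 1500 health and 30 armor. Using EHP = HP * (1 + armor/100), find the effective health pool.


EHP = 1500 * (1 + 30/100)
= 1500 * (1 + 0.3)
= 1500 * 1.3
= 1950.0

1950.0 EHP


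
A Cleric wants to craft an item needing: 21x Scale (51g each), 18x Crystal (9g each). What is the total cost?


Cost breakdown:
  Scale: 21 * 51 = 1071
  Crystal: 18 * 9 = 162
Total = 1071 + 162 = 1233

1233 gold


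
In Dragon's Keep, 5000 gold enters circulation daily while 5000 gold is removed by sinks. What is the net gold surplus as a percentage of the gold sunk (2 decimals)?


Net gold = 5000 - 5000 = 0
Inflation rate = net / sunk * 100 = 0 / 5000 * 100
= 0.0 * 100
= 0.00%

0.00%


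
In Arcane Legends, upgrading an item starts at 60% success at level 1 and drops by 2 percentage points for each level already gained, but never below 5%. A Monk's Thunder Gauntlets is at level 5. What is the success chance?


raw_rate = 60 - 2 * (5 - 1)
= 60 - 2 * 4
= 60 - 8
= 52
Apply floor: max(52, 5) = 52%

52%


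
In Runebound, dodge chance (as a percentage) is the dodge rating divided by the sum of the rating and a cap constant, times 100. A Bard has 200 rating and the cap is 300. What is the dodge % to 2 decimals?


dodge% = 200 / (200 + 300) * 100
= 200 / 500 * 100
= 0.4 * 100
= 40.00%

40.00%


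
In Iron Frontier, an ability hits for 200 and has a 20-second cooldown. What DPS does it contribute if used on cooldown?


DPS = damage / cooldown
= 200 / 20
= 10.00

10.00 DPS


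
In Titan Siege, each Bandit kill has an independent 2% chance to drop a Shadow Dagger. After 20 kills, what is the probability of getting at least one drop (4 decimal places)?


P(at least one) = 1 - P(none) = 1 - (1-p)^n
p = 2/100 = 0.02
1 - p = 0.98
(1 - p)^20 = 0.98^20 = 0.667608
P(at least one) = 1 - 0.667608 = 0.3324

0.3324


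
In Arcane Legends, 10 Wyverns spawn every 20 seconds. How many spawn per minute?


Spawns per minute = count * (60 / interval)
= 10 * (60 / 20)
= 10 * 3.0
= 30.0

30.0 per minute


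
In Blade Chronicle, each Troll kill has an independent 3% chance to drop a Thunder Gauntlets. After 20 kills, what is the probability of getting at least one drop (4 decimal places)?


P(at least one) = 1 - P(none) = 1 - (1-p)^n
p = 3/100 = 0.03
1 - p = 0.97
(1 - p)^20 = 0.97^20 = 0.543794
P(at least one) = 1 - 0.543794 = 0.4562

0.4562


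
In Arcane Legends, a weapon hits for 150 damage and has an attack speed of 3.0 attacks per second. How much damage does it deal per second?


DPS = damage * attack_speed
= 150 * 3.0
= 450.0

450.0 DPS


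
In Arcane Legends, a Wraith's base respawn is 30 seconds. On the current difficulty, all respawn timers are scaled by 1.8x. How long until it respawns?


Respawn time = base * multiplier
= 30 * 1.8
= 54.0 seconds

54.0 seconds


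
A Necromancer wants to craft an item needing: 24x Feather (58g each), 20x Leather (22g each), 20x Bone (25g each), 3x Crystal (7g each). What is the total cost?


Cost breakdown:
  Feather: 24 * 58 = 1392
  Leather: 20 * 22 = 440
  Bone: 20 * 25 = 500
  Crystal: 3 * 7 = 21
Total = 1392 + 440 + 500 + 21 = 2353

2353 gold


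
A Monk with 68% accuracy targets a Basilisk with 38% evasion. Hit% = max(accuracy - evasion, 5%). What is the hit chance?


accuracy - evasion = 68 - 38 = 30
Apply floor: max(30, 5) = 30
Hit chance = 30%

30%


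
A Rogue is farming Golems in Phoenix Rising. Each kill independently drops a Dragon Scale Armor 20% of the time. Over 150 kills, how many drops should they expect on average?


Expected drops = kills * (drop_rate / 100)
= 150 * (20 / 100)
= 150 * 0.2
= 30.0

30.0 drops


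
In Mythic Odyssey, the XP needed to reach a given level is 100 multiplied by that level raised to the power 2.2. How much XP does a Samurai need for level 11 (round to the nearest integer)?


XP = 100 * level^2.2
Substitute level = 11:
XP = 100 * 11^2.2
= 100 * 195.4627
= 19546

19546 XP


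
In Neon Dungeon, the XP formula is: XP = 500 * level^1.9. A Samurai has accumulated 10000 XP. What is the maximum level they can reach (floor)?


XP = 500 * level^1.9, so level = (XP / 500)^(1/1.9)
= (10000 / 500)^(1/1.9)
= 20.0^0.5263
= 4.839
Floor: level = 4

level 4


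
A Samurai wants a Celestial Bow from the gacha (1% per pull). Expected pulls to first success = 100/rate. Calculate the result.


Expected pulls for a geometric distribution = 1/p = 100 / rate%
= 100 / 1
= 100.0

100.0 pulls


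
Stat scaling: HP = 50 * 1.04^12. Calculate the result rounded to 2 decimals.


value = base * growth^level
= 50 * 1.04^12
= 50 * 1.601032
= 80.05

80.05 HP


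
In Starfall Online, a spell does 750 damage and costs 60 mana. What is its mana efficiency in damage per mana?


Efficiency = damage / mana
= 750 / 60
= 12.50

12.50 dmg/mana


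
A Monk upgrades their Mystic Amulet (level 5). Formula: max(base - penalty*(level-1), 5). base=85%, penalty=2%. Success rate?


raw_rate = 85 - 2 * (5 - 1)
= 85 - 2 * 4
= 85 - 8
= 77
Apply floor: max(77, 5) = 77%

77%


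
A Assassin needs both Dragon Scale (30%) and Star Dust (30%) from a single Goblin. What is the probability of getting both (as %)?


For independent events, P(both) = P(A) * P(B)
= 30% * 30%
= 900 / 100 %
= 9.0%

9.0%


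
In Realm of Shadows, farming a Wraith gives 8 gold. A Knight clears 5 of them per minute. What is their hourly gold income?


Gold per minute = 8 * 5 = 40
Gold per hour = 40 * 60 = 2400

2400 gold/hour


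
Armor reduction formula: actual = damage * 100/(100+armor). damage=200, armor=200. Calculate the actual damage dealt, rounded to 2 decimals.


actual = 200 * 100 / (100 + 200)
= 200 * 100 / 300
= 20000 / 300
= 66.67

66.67 damage


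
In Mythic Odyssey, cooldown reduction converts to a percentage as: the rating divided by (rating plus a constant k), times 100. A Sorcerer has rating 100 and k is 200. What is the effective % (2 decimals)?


effective% = rating / (rating + k) * 100
= 100 / (100 + 200) * 100
= 100 / 300 * 100
= 0.333333 * 100
= 33.33%

33.33%


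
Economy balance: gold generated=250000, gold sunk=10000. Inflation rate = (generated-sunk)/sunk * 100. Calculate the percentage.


Net gold = 250000 - 10000 = 240000
Inflation rate = net / sunk * 100 = 240000 / 10000 * 100
= 24.0 * 100
= 2400.00%

2400.00%


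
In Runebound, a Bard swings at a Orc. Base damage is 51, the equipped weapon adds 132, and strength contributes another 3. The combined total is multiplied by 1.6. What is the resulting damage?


Sum base + weapon + str = 51 + 132 + 3 = 186
Multiply by 1.6:
186 * 1.6 = 297.6

297.6 damage


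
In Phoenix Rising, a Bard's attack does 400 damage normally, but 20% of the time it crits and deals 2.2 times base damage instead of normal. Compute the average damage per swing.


E[dmg] = base * (1 + crit_chance * (crit_mult - 1))
cc as decimal = 20/100 = 0.2
cm - 1 = 2.2 - 1 = 1.2
Bonus factor = 0.2 * 1.2 = 0.24
Total multiplier = 1 + 0.24 = 1.24
Expected damage = 400 * 1.24 = 496.00

496.00 damage


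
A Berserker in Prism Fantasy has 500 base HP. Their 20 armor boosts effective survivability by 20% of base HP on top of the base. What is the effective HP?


EHP = 500 * (1 + 20/100)
= 500 * (1 + 0.2)
= 500 * 1.2
= 600.0

600.0 EHP


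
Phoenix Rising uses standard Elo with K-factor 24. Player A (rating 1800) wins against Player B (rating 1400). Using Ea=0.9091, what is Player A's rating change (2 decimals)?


Elo update: delta = K * (S - Ea), where S = 1 (wins)
S - Ea = 1 - 0.9091 = 0.0909
Rating change = 24 * 0.0909
= 2.18

2.18 rating points


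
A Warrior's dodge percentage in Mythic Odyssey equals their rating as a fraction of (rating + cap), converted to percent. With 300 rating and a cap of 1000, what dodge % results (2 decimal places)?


dodge% = 300 / (300 + 1000) * 100
= 300 / 1300 * 100
= 0.230769 * 100
= 23.08%

23.08%


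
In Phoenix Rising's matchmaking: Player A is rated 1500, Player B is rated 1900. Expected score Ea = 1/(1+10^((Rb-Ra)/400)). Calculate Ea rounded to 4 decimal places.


Elo expected score: Ea = 1/(1 + 10^((Rb-Ra)/400))
Rb - Ra = 1900 - 1500 = 400
(Rb-Ra)/400 = 400/400 = 1.0
10^1.0 = 10.0
Ea = 1/(1 + 10.0) = 1/11.0 = 0.0909

0.0909


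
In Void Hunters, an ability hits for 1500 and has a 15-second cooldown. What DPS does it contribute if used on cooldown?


DPS = damage / cooldown
= 1500 / 15
= 100.00

100.00 DPS


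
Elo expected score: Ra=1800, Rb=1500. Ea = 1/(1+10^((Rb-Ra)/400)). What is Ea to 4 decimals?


Elo expected score: Ea = 1/(1 + 10^((Rb-Ra)/400))
Rb - Ra = 1500 - 1800 = -300
(Rb-Ra)/400 = -300/400 = -0.75
10^-0.75 = 0.177828
Ea = 1/(1 + 0.177828) = 1/1.177828 = 0.8490

0.8490


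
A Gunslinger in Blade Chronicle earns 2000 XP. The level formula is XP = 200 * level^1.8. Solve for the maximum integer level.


XP = 200 * level^1.8, so level = (XP / 200)^(1/1.8)
= (2000 / 200)^(1/1.8)
= 10.0^0.5556
= 3.5938
Floor: level = 3

level 3


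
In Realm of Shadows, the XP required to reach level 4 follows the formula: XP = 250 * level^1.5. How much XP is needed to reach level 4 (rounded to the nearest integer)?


XP = 250 * level^1.5
Substitute level = 4:
XP = 250 * 4^1.5
= 250 * 8.0
= 2000

2000 XP


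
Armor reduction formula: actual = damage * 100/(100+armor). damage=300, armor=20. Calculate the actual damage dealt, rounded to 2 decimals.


actual = 300 * 100 / (100 + 20)
= 300 * 100 / 120
= 30000 / 120
= 250.00

250.00 damage


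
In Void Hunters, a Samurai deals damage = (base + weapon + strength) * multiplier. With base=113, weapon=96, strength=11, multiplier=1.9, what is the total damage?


Sum base + weapon + str = 113 + 96 + 11 = 220
Multiply by 1.9:
220 * 1.9 = 418.0

418.0 damage


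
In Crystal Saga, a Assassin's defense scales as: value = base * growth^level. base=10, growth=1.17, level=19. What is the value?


value = base * growth^level
= 10 * 1.17^19
= 10 * 19.748375
= 197.48

197.48 defense


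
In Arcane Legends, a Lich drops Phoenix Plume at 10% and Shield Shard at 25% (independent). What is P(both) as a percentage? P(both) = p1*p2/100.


For independent events, P(both) = P(A) * P(B)
= 10% * 25%
= 250 / 100 %
= 2.5%

2.5%


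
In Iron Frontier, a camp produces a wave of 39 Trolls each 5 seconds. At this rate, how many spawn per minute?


Spawns per minute = count * (60 / interval)
= 39 * (60 / 5)
= 39 * 12.0
= 468.0

468.0 per minute


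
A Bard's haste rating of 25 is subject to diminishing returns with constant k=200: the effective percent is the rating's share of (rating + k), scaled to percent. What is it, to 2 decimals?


effective% = rating / (rating + k) * 100
= 25 / (25 + 200) * 100
= 25 / 225 * 100
= 0.111111 * 100
= 11.11%

11.11%


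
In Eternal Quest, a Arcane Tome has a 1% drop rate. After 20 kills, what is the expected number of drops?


Expected drops = kills * (drop_rate / 100)
= 20 * (1 / 100)
= 20 * 0.01
= 0.2

0.2 drops


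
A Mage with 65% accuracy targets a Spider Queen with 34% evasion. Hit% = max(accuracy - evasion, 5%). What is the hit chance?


accuracy - evasion = 65 - 34 = 31
Apply floor: max(31, 5) = 31
Hit chance = 31%

31%


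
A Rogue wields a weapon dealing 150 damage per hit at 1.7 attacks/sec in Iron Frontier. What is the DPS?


DPS = damage * attack_speed
= 150 * 1.7
= 255.0

255.0 DPS


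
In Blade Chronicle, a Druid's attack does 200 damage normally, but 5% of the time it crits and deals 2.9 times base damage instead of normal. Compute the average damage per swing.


E[dmg] = base * (1 + crit_chance * (crit_mult - 1))
cc as decimal = 5/100 = 0.05
cm - 1 = 2.9 - 1 = 1.9
Bonus factor = 0.05 * 1.9 = 0.095
Total multiplier = 1 + 0.095 = 1.095
Expected damage = 200 * 1.095 = 219.00

219.00 damage


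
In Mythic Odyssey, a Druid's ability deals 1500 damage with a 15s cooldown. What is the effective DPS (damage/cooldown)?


DPS = damage / cooldown
= 1500 / 15
= 100.00

100.00 DPS


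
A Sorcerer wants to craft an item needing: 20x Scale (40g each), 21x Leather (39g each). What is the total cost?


Cost breakdown:
  Scale: 20 * 40 = 800
  Leather: 21 * 39 = 819
Total = 800 + 819 = 1619

1619 gold


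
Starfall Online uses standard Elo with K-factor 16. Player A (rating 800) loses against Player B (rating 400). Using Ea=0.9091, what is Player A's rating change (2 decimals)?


Elo update: delta = K * (S - Ea), where S = 0 (loses)
S - Ea = 0 - 0.9091 = -0.9091
Rating change = 16 * -0.9091
= -14.55

-14.55 rating points


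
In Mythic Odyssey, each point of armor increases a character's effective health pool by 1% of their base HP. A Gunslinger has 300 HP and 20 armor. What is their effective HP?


EHP = 300 * (1 + 20/100)
= 300 * (1 + 0.2)
= 300 * 1.2
= 360.0

360.0 EHP


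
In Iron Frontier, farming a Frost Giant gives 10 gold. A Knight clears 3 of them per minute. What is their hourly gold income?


Gold per minute = 10 * 3 = 30
Gold per hour = 30 * 60 = 1800

1800 gold/hour


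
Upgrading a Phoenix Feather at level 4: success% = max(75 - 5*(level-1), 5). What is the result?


raw_rate = 75 - 5 * (4 - 1)
= 75 - 5 * 3
= 75 - 15
= 60
Apply floor: max(60, 5) = 60%

60%


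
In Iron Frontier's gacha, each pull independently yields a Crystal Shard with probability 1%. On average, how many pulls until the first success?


Expected pulls for a geometric distribution = 1/p = 100 / rate%
= 100 / 1
= 100.0

100.0 pulls


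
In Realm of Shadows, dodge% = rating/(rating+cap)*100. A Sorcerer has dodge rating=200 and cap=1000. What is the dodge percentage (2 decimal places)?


dodge% = 200 / (200 + 1000) * 100
= 200 / 1200 * 100
= 0.166667 * 100
= 16.67%

16.67%


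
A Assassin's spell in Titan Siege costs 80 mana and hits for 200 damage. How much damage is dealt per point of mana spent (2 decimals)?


Efficiency = damage / mana
= 200 / 80
= 2.50

2.50 dmg/mana


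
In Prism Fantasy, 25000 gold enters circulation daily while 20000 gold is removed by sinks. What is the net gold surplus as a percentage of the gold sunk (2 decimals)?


Net gold = 25000 - 20000 = 5000
Inflation rate = net / sunk * 100 = 5000 / 20000 * 100
= 0.25 * 100
= 25.00%

25.00%


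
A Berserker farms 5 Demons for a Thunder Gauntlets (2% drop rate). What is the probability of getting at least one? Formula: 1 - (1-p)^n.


P(at least one) = 1 - P(none) = 1 - (1-p)^n
p = 2/100 = 0.02
1 - p = 0.98
(1 - p)^5 = 0.98^5 = 0.903921
P(at least one) = 1 - 0.903921 = 0.0961

0.0961


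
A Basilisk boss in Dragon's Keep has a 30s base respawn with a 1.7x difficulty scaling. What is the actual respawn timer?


Respawn time = base * multiplier
= 30 * 1.7
= 51.0 seconds

51.0 seconds


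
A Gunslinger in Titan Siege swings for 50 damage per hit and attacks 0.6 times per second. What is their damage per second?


DPS = damage * attack_speed
= 50 * 0.6
= 30.0

30.0 DPS


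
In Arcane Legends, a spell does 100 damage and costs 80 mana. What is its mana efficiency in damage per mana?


Efficiency = damage / mana
= 100 / 80
= 1.25

1.25 dmg/mana


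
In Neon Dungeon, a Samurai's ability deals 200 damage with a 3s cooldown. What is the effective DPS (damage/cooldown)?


DPS = damage / cooldown
= 200 / 3
= 66.67

66.67 DPS


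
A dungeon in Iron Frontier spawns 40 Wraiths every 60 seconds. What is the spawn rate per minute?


Spawns per minute = count * (60 / interval)
= 40 * (60 / 60)
= 40 * 1.0
= 40.0

40.0 per minute


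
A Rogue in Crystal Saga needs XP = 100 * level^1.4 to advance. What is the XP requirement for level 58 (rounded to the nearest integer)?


XP = 100 * level^1.4
Substitute level = 58:
XP = 100 * 58^1.4
= 100 * 294.3061
= 29431

29431 XP


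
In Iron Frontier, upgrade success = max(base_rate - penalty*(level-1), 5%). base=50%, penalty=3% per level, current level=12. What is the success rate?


raw_rate = 50 - 3 * (12 - 1)
= 50 - 3 * 11
= 50 - 33
= 17
Apply floor: max(17, 5) = 17%

17%


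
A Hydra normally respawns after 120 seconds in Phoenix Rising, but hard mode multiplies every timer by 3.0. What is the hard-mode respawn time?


Respawn time = base * multiplier
= 120 * 3.0
= 360.0 seconds

360.0 seconds


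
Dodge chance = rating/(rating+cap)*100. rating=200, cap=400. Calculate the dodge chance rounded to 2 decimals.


dodge% = 200 / (200 + 400) * 100
= 200 / 600 * 100
= 0.333333 * 100
= 33.33%

33.33%


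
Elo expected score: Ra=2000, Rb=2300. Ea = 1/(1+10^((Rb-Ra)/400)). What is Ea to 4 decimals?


Elo expected score: Ea = 1/(1 + 10^((Rb-Ra)/400))
Rb - Ra = 2300 - 2000 = 300
(Rb-Ra)/400 = 300/400 = 0.75
10^0.75 = 5.623413
Ea = 1/(1 + 5.623413) = 1/6.623413 = 0.1510

0.1510


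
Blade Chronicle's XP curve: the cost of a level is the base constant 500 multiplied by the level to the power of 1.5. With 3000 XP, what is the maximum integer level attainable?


XP = 500 * level^1.5, so level = (XP / 500)^(1/1.5)
= (3000 / 500)^(1/1.5)
= 6.0^0.6667
= 3.3019
Floor: level = 3

level 3


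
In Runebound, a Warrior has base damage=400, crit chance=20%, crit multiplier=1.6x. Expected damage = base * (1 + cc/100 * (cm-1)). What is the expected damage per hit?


E[dmg] = base * (1 + crit_chance * (crit_mult - 1))
cc as decimal = 20/100 = 0.2
cm - 1 = 1.6 - 1 = 0.6
Bonus factor = 0.2 * 0.6 = 0.12
Total multiplier = 1 + 0.12 = 1.12
Expected damage = 400 * 1.12 = 448.00

448.00 damage


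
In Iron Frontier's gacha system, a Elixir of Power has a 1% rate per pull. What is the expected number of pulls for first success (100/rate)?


Expected pulls for a geometric distribution = 1/p = 100 / rate%
= 100 / 1
= 100.0

100.0 pulls


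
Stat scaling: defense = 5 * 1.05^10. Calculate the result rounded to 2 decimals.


value = base * growth^level
= 5 * 1.05^10
= 5 * 1.628895
= 8.14

8.14 defense


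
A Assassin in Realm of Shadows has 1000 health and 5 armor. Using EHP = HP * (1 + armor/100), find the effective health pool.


EHP = 1000 * (1 + 5/100)
= 1000 * (1 + 0.05)
= 1000 * 1.05
= 1050.0

1050.0 EHP


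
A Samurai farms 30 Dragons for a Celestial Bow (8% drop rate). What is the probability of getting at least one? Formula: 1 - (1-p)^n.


P(at least one) = 1 - P(none) = 1 - (1-p)^n
p = 8/100 = 0.08
1 - p = 0.92
(1 - p)^30 = 0.92^30 = 0.081966
P(at least one) = 1 - 0.081966 = 0.9180

0.9180


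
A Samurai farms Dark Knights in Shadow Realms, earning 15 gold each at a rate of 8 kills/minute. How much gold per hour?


Gold per minute = 15 * 8 = 120
Gold per hour = 120 * 60 = 7200

7200 gold/hour


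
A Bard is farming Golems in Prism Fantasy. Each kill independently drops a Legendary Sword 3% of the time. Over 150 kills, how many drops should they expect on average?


Expected drops = kills * (drop_rate / 100)
= 150 * (3 / 100)
= 150 * 0.03
= 4.5

4.5 drops


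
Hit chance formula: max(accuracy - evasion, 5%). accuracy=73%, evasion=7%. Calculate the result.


accuracy - evasion = 73 - 7 = 66
Apply floor: max(66, 5) = 66
Hit chance = 66%

66%


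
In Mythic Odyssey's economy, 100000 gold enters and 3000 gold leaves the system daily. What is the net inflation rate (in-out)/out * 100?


Net gold = 100000 - 3000 = 97000
Inflation rate = net / sunk * 100 = 97000 / 3000 * 100
= 32.333333 * 100
= 3233.33%

3233.33%


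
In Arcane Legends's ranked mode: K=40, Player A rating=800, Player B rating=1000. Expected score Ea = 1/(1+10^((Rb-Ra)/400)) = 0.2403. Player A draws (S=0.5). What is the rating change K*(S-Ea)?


Elo update: delta = K * (S - Ea), where S = 0.5 (draws)
S - Ea = 0.5 - 0.2403 = 0.2597
Rating change = 40 * 0.2597
= 10.39

10.39 rating points


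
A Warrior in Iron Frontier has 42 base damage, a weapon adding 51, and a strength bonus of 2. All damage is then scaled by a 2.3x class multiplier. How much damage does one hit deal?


Sum base + weapon + str = 42 + 51 + 2 = 95
Multiply by 2.3:
95 * 2.3 = 218.5

218.5 damage


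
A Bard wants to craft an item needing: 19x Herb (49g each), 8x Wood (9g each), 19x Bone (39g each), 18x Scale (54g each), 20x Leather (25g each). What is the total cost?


Cost breakdown:
  Herb: 19 * 49 = 931
  Wood: 8 * 9 = 72
  Bone: 19 * 39 = 741
  Scale: 18 * 54 = 972
  Leather: 20 * 25 = 500
Total = 931 + 72 + 741 + 972 + 500 = 3216

3216 gold


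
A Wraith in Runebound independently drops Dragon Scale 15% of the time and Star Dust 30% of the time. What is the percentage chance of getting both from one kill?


For independent events, P(both) = P(A) * P(B)
= 15% * 30%
= 450 / 100 %
= 4.5%

4.5%


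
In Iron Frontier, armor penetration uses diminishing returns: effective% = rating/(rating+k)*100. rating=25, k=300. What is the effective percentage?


effective% = rating / (rating + k) * 100
= 25 / (25 + 300) * 100
= 25 / 325 * 100
= 0.076923 * 100
= 7.69%

7.69%


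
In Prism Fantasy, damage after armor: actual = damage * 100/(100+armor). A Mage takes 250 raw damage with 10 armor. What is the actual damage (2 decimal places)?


actual = 250 * 100 / (100 + 10)
= 250 * 100 / 110
= 25000 / 110
= 227.27

227.27 damage


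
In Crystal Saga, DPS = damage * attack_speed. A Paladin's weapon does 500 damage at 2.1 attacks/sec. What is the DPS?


DPS = damage * attack_speed
= 500 * 2.1
= 1050.0

1050.0 DPS


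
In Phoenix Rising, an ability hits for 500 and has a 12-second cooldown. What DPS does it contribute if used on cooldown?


DPS = damage / cooldown
= 500 / 12
= 41.67

41.67 DPS


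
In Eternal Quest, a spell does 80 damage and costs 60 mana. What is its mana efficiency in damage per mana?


Efficiency = damage / mana
= 80 / 60
= 1.33

1.33 dmg/mana


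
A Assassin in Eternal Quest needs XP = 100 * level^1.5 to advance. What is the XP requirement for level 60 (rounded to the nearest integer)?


XP = 100 * level^1.5
Substitute level = 60:
XP = 100 * 60^1.5
= 100 * 464.758
= 46476

46476 XP


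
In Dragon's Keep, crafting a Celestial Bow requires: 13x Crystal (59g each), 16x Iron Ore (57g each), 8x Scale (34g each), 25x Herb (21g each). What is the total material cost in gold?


Cost breakdown:
  Crystal: 13 * 59 = 767
  Iron Ore: 16 * 57 = 912
  Scale: 8 * 34 = 272
  Herb: 25 * 21 = 525
Total = 767 + 912 + 272 + 525 = 2476

2476 gold


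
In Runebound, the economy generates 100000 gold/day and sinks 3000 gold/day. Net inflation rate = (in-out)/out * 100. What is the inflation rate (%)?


Net gold = 100000 - 3000 = 97000
Inflation rate = net / sunk * 100 = 97000 / 3000 * 100
= 32.333333 * 100
= 3233.33%

3233.33%


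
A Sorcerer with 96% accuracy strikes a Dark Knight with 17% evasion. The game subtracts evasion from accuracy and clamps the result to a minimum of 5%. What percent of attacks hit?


accuracy - evasion = 96 - 17 = 79
Apply floor: max(79, 5) = 79
Hit chance = 79%

79%


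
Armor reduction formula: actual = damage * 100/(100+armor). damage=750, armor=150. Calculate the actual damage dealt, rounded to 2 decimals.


actual = 750 * 100 / (100 + 150)
= 750 * 100 / 250
= 75000 / 250
= 300.00

300.00 damage


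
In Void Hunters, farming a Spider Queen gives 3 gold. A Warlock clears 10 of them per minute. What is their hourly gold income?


Gold per minute = 3 * 10 = 30
Gold per hour = 30 * 60 = 1800

1800 gold/hour


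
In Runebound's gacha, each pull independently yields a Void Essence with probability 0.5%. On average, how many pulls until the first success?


Expected pulls for a geometric distribution = 1/p = 100 / rate%
= 100 / 0.5
= 200.0

200.0 pulls


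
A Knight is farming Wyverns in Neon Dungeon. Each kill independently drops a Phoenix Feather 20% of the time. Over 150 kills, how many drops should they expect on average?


Expected drops = kills * (drop_rate / 100)
= 150 * (20 / 100)
= 150 * 0.2
= 30.0

30.0 drops


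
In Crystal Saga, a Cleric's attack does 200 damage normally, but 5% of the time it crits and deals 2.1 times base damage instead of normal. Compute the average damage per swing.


E[dmg] = base * (1 + crit_chance * (crit_mult - 1))
cc as decimal = 5/100 = 0.05
cm - 1 = 2.1 - 1 = 1.1
Bonus factor = 0.05 * 1.1 = 0.055
Total multiplier = 1 + 0.055 = 1.055
Expected damage = 200 * 1.055 = 211.00

211.00 damage


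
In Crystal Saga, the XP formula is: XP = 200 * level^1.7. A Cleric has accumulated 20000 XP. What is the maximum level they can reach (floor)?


XP = 200 * level^1.7, so level = (XP / 200)^(1/1.7)
= (20000 / 200)^(1/1.7)
= 100.0^0.5882
= 15.0131
Floor: level = 15

level 15


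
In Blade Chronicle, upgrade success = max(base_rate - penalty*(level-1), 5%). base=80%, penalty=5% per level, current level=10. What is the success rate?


raw_rate = 80 - 5 * (10 - 1)
= 80 - 5 * 9
= 80 - 45
= 35
Apply floor: max(35, 5) = 35%

35%


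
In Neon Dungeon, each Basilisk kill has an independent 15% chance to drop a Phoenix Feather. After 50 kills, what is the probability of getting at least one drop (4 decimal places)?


P(at least one) = 1 - P(none) = 1 - (1-p)^n
p = 15/100 = 0.15
1 - p = 0.85
(1 - p)^50 = 0.85^50 = 0.000296
P(at least one) = 1 - 0.000296 = 0.9997

0.9997


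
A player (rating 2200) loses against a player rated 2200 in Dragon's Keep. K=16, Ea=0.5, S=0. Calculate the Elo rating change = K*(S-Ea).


Elo update: delta = K * (S - Ea), where S = 0 (loses)
S - Ea = 0 - 0.5 = -0.5
Rating change = 16 * -0.5
= -8.00

-8.00 rating points


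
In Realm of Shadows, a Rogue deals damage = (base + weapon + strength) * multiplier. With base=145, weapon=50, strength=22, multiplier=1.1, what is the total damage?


Sum base + weapon + str = 145 + 50 + 22 = 217
Multiply by 1.1:
217 * 1.1 = 238.7

238.7 damage


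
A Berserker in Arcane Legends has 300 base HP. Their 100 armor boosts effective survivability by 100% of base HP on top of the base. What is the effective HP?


EHP = 300 * (1 + 100/100)
= 300 * (1 + 1.0)
= 300 * 2.0
= 600.0

600.0 EHP


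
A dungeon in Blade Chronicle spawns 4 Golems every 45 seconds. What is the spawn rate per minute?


Spawns per minute = count * (60 / interval)
= 4 * (60 / 45)
= 4 * 1.3333
= 5.33

5.33 per minute


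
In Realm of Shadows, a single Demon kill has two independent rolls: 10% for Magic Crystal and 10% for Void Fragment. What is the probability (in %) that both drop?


For independent events, P(both) = P(A) * P(B)
= 10% * 10%
= 100 / 100 %
= 1.0%

1.0%


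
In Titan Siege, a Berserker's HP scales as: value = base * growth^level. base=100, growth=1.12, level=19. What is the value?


value = base * growth^level
= 100 * 1.12^19
= 100 * 8.612762
= 861.28

861.28 HP


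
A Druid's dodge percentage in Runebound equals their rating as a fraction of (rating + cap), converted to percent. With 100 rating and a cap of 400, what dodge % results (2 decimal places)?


dodge% = 100 / (100 + 400) * 100
= 100 / 500 * 100
= 0.2 * 100
= 20.00%

20.00%


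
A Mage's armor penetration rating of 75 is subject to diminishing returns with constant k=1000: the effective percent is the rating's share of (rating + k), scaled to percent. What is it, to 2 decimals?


effective% = rating / (rating + k) * 100
= 75 / (75 + 1000) * 100
= 75 / 1075 * 100
= 0.069767 * 100
= 6.98%

6.98%


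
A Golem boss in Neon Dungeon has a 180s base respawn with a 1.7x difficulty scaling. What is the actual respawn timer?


Respawn time = base * multiplier
= 180 * 1.7
= 306.0 seconds

306.0 seconds


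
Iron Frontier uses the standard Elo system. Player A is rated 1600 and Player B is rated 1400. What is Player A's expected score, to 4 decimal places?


Elo expected score: Ea = 1/(1 + 10^((Rb-Ra)/400))
Rb - Ra = 1400 - 1600 = -200
(Rb-Ra)/400 = -200/400 = -0.5
10^-0.5 = 0.316228
Ea = 1/(1 + 0.316228) = 1/1.316228 = 0.7597

0.7597


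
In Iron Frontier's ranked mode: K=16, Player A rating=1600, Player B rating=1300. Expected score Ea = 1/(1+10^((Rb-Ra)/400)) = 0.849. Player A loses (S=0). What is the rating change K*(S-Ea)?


Elo update: delta = K * (S - Ea), where S = 0 (loses)
S - Ea = 0 - 0.849 = -0.849
Rating change = 16 * -0.849
= -13.58

-13.58 rating points


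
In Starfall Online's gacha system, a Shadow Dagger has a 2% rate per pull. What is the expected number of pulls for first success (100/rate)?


Expected pulls for a geometric distribution = 1/p = 100 / rate%
= 100 / 2
= 50.0

50.0 pulls


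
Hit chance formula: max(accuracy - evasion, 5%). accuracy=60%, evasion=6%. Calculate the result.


accuracy - evasion = 60 - 6 = 54
Apply floor: max(54, 5) = 54
Hit chance = 54%

54%


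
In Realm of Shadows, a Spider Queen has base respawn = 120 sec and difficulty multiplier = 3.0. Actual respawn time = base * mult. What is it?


Respawn time = base * multiplier
= 120 * 3.0
= 360.0 seconds

360.0 seconds


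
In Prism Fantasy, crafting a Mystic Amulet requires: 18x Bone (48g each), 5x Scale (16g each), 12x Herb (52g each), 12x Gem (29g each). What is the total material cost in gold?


Cost breakdown:
  Bone: 18 * 48 = 864
  Scale: 5 * 16 = 80
  Herb: 12 * 52 = 624
  Gem: 12 * 29 = 348
Total = 864 + 80 + 624 + 348 = 1916

1916 gold


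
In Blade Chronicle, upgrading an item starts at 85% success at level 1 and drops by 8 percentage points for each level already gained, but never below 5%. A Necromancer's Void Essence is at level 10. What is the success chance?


raw_rate = 85 - 8 * (10 - 1)
= 85 - 8 * 9
= 85 - 72
= 13
Apply floor: max(13, 5) = 13%

13%


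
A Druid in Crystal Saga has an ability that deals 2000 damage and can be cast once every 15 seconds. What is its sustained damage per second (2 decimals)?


DPS = damage / cooldown
= 2000 / 15
= 133.33

133.33 DPS


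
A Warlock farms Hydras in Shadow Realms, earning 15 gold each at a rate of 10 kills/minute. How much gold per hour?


Gold per minute = 15 * 10 = 150
Gold per hour = 150 * 60 = 9000

9000 gold/hour


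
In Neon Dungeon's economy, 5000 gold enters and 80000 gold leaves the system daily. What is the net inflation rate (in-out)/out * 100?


Net gold = 5000 - 80000 = -75000
Inflation rate = net / sunk * 100 = -75000 / 80000 * 100
= -0.9375 * 100
= -93.75%

-93.75%
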